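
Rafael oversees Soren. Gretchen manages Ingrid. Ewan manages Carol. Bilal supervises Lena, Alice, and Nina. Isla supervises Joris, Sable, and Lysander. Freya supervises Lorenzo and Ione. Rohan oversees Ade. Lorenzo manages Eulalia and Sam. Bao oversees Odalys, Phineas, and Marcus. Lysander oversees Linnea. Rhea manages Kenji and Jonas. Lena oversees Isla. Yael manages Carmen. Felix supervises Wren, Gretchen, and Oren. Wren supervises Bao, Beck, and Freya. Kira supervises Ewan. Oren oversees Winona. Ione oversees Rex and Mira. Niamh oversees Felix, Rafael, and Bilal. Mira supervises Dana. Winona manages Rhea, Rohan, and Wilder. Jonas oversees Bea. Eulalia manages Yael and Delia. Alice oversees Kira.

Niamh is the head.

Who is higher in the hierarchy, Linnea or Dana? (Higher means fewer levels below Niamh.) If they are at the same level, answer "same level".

Linnea is 5 levels below Niamh; Dana is 6. Linnea is higher.

Linnea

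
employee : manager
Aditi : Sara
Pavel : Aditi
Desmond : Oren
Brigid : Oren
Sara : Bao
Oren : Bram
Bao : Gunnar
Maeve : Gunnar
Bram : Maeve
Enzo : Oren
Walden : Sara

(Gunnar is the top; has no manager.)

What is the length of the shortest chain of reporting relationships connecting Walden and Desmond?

Walden is 3 levels below Gunnar, and Desmond is 4 levels below Gunnar (their lowest common manager). The shortest path runs up from Walden to Gunnar and back down to Desmond: 3 + 4 = 7 links.

7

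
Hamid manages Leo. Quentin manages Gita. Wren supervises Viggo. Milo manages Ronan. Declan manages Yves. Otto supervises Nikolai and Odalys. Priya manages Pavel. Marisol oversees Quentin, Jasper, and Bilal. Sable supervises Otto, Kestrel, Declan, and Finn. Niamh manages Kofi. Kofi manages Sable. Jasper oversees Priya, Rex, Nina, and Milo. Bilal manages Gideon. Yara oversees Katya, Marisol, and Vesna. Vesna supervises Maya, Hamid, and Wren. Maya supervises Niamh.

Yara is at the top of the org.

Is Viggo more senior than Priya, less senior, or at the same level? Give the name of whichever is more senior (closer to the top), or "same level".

Both Viggo and Priya are 3 levels below Yara.

same level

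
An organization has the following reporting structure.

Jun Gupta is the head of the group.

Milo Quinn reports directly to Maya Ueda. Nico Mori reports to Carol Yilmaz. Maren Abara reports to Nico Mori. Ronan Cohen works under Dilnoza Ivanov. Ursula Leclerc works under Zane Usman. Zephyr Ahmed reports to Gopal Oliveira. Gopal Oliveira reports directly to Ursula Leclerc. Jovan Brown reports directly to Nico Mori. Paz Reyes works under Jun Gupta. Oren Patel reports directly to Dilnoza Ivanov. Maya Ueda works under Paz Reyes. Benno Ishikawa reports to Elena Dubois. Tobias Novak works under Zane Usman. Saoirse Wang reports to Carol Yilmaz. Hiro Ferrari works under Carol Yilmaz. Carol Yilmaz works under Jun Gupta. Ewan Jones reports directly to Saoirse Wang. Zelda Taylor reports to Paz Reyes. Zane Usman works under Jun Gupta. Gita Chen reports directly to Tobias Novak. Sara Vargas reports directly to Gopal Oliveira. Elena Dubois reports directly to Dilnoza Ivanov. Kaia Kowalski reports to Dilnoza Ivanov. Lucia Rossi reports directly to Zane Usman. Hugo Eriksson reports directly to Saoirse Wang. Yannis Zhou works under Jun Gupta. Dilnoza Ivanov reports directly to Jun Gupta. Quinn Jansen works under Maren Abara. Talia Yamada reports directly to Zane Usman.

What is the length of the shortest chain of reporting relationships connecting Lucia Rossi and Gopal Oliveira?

3

Lucia Rossi is 1 level below Zane Usman, and Gopal Oliveira is 2 levels below Zane Usman (their lowest common manager). The shortest path runs up from Lucia Rossi to Zane Usman and back down to Gopal Oliveira: 1 + 2 = 3 links.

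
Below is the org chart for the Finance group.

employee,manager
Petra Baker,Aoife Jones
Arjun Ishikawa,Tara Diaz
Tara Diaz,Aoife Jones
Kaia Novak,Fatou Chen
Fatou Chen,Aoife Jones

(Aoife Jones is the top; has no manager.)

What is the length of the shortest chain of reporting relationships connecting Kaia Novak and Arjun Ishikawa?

4

Kaia Novak is 2 levels below Aoife Jones, and Arjun Ishikawa is 2 levels below Aoife Jones (their lowest common manager). The shortest path runs up from Kaia Novak to Aoife Jones and back down to Arjun Ishikawa: 2 + 2 = 4 links.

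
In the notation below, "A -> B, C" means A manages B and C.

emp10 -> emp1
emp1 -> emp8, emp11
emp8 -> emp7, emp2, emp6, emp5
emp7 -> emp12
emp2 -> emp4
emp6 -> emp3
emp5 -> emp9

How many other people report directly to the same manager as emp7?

emp7 reports to emp8. emp8's other direct reports are emp2, emp6, emp5 — 3 peers.

3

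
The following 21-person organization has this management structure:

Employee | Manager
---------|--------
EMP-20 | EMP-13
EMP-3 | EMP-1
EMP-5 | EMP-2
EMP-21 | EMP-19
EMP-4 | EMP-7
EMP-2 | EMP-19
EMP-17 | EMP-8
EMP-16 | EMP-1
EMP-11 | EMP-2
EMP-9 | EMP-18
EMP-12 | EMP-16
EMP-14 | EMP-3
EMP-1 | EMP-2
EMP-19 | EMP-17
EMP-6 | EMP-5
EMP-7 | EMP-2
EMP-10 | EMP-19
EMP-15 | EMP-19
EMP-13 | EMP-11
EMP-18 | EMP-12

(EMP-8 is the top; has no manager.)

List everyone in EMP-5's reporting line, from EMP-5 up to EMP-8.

EMP-5 reports to EMP-2. EMP-2 reports to EMP-19. EMP-19 reports to EMP-17. EMP-17 reports to EMP-8. EMP-8 is at the top.

EMP-5 -> EMP-2 -> EMP-19 -> EMP-17 -> EMP-8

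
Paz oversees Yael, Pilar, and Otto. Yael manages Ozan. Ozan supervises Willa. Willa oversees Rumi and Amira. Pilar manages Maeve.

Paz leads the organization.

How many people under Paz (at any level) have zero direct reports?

The people in Paz's organization with no one reporting to them are Otto, Maeve, Rumi, Amira. That is 4.

4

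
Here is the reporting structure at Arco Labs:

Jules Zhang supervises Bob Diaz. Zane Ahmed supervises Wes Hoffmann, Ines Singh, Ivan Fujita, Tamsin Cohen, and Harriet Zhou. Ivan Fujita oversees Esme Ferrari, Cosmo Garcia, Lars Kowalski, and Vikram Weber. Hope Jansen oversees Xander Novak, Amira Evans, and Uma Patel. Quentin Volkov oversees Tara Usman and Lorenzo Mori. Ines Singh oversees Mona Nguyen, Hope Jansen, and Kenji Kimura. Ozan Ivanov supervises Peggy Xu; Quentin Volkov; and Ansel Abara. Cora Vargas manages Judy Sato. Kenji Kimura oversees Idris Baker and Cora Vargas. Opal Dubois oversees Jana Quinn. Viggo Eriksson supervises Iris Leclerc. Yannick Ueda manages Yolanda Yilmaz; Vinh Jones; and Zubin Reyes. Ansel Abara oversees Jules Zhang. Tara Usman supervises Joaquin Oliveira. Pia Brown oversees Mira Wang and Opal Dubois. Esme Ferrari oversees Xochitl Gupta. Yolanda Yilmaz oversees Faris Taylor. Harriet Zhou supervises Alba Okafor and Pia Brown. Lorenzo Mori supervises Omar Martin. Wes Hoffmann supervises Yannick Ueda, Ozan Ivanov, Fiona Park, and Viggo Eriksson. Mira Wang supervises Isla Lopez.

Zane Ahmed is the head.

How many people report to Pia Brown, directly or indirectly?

Pia Brown directly manages Mira Wang, Opal Dubois. Under Mira Wang: Isla Lopez (1). Under Opal Dubois: Jana Quinn (1). So Pia Brown's organization is 2 direct reports plus everyone under them: 2 + 2 = 4.

4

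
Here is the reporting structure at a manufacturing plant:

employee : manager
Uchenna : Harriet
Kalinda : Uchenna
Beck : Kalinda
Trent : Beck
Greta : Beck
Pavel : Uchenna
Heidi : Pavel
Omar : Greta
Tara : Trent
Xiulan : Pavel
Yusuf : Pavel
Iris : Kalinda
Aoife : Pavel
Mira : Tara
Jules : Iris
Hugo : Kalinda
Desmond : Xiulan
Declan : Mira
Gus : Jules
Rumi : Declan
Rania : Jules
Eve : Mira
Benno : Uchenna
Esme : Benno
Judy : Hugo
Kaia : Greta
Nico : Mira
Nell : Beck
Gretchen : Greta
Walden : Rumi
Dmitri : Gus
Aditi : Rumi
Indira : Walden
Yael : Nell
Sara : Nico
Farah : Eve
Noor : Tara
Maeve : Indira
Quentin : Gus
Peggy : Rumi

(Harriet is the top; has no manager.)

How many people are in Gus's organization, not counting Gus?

2

Gus directly manages Dmitri, Quentin. Dmitri has no reports. Quentin has no reports. So Gus's organization is 2 direct reports plus everyone under them: 1 + 1 = 2.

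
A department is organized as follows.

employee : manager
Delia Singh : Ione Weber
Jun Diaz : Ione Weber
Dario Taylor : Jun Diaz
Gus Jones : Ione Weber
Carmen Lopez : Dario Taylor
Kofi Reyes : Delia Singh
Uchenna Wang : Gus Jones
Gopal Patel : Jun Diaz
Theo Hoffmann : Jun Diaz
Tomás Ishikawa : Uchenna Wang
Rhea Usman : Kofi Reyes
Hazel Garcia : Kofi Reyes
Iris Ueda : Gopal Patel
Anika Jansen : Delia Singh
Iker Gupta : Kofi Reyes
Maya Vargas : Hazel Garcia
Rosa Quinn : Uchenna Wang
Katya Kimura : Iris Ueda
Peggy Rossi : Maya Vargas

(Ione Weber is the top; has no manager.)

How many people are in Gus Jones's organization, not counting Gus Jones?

Gus Jones directly manages Uchenna Wang. Under Uchenna Wang: Rosa Quinn, Tomás Ishikawa (2). That's 3 in total.

3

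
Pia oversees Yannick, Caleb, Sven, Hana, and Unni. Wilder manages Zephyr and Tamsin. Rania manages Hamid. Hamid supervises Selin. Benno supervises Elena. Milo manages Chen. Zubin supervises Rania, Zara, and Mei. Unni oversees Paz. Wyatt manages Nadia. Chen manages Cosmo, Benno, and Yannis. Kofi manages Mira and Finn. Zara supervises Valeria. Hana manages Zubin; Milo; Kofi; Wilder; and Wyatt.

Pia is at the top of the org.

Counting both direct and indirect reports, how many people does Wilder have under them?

Wilder directly manages Zephyr, Tamsin. Zephyr has no reports. Tamsin has no reports. So Wilder's organization is 2 direct reports plus everyone under them: 1 + 1 = 2.

2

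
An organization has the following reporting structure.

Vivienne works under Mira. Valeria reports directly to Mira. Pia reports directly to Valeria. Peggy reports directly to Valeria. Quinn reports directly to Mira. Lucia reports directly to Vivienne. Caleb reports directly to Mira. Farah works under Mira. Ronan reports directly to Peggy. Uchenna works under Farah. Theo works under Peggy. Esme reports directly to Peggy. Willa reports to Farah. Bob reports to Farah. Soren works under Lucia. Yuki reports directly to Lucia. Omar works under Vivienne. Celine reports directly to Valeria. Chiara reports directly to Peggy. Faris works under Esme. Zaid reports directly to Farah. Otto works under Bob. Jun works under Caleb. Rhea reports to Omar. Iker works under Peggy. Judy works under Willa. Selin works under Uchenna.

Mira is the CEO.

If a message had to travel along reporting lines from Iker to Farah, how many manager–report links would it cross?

4

Iker is 3 levels below Mira, and Farah is 1 level below Mira (their lowest common manager). The shortest path runs up from Iker to Mira and back down to Farah: 3 + 1 = 4 links.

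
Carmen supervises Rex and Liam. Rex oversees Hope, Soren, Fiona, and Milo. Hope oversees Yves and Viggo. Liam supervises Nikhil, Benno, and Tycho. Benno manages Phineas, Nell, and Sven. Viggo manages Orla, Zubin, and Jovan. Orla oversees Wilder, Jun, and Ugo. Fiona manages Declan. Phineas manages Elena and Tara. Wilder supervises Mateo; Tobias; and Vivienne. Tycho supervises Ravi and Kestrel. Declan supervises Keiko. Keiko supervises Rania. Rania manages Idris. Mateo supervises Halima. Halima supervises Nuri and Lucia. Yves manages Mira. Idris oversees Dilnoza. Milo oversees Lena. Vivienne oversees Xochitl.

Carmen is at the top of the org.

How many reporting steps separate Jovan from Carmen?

4

Chain from Jovan up to Carmen: Jovan → Viggo → Hope → Rex → Carmen. That is 4 steps up, so Jovan is 4 levels below Carmen.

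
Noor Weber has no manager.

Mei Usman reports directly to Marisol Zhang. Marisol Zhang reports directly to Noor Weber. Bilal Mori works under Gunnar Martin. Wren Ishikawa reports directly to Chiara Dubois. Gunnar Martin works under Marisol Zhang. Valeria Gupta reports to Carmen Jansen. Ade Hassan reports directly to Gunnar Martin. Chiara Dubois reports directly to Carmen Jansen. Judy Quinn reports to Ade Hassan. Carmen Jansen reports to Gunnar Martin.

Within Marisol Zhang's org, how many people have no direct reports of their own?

The people in Marisol Zhang's organization with no one reporting to them are Mei Usman, Bilal Mori, Judy Quinn, Wren Ishikawa, Valeria Gupta. That is 5.

5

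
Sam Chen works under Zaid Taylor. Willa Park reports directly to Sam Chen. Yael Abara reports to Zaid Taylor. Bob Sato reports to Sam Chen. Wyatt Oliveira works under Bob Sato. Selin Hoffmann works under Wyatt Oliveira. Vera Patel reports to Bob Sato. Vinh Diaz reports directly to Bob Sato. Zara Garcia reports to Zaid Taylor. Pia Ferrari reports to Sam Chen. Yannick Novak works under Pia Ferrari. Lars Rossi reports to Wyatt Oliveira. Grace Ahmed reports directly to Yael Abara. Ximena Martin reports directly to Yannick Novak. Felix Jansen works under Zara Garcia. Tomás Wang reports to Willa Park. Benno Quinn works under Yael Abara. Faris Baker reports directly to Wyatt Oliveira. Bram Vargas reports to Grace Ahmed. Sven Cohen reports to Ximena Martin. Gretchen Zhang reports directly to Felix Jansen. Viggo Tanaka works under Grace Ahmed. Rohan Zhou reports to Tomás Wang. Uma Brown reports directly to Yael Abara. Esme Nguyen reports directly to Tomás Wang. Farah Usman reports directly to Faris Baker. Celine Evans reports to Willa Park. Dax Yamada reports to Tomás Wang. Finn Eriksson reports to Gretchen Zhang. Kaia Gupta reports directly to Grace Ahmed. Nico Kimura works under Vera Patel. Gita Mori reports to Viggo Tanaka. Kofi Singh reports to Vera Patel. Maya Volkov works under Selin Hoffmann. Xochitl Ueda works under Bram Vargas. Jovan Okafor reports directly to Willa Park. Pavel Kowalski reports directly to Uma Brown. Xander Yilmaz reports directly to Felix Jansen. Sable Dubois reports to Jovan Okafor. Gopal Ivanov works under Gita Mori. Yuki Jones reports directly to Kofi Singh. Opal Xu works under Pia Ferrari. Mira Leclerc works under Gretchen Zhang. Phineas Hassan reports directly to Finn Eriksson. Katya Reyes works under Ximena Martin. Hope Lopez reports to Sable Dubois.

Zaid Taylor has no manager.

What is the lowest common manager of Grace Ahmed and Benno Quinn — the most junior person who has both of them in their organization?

Yael Abara

Grace Ahmed's chain of managers is Yael Abara, Zaid Taylor. Benno Quinn's chain of managers is Yael Abara, Zaid Taylor. The first manager that appears in both chains is Yael Abara.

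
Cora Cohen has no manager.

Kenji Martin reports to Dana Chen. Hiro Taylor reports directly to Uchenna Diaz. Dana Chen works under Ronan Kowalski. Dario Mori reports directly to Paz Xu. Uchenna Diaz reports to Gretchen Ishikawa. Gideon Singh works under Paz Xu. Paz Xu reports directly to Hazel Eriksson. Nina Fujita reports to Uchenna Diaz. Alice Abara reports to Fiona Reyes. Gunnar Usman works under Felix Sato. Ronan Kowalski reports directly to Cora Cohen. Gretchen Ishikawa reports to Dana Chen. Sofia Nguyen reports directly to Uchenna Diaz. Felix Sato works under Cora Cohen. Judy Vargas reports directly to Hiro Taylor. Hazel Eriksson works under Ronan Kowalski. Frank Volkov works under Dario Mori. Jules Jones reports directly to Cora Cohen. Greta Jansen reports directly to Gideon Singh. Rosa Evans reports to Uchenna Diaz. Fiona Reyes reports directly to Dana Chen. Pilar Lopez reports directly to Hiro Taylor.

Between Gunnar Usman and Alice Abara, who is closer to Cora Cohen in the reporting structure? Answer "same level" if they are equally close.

Gunnar Usman

Gunnar Usman is 2 levels below Cora Cohen; Alice Abara is 4. Gunnar Usman is higher.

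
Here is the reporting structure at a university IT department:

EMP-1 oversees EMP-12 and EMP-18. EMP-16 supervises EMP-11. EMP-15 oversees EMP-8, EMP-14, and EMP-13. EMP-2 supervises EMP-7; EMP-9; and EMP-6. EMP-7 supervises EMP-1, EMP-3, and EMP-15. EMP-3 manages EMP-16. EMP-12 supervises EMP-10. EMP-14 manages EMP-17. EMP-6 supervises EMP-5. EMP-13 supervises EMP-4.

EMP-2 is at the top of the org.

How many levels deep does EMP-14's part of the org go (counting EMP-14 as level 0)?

The longest chain under EMP-14 runs EMP-14 → EMP-17, which is 1 level below EMP-14.

1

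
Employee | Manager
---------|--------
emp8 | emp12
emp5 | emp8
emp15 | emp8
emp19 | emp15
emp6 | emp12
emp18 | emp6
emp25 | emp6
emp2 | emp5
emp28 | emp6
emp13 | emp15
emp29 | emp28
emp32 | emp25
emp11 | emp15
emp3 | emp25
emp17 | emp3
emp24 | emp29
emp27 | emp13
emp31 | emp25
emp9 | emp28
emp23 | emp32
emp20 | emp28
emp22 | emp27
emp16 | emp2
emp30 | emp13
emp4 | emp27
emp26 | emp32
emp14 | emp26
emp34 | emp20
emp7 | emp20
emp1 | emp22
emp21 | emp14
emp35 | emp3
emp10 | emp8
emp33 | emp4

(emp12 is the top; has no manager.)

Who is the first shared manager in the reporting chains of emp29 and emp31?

emp29's chain of managers is emp28, emp6, emp12. emp31's chain of managers is emp25, emp6, emp12. The first manager that appears in both chains is emp6.

emp6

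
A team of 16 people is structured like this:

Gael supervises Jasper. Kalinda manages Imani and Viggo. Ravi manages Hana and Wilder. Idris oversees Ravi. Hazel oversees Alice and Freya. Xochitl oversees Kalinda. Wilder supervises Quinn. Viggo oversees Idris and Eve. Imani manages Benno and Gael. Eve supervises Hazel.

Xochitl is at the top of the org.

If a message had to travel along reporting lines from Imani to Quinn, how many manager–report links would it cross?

6

Imani is 1 level below Kalinda, and Quinn is 5 levels below Kalinda (their lowest common manager). The shortest path runs up from Imani to Kalinda and back down to Quinn: 1 + 5 = 6 links.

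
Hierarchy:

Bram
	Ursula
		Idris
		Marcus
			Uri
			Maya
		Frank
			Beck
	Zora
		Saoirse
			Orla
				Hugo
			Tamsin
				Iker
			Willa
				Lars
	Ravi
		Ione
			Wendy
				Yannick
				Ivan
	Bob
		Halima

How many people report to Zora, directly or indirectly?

Zora directly manages Saoirse. Under Saoirse: Willa, Lars, Tamsin, Iker, Orla, Hugo (6). That's 7 in total.

7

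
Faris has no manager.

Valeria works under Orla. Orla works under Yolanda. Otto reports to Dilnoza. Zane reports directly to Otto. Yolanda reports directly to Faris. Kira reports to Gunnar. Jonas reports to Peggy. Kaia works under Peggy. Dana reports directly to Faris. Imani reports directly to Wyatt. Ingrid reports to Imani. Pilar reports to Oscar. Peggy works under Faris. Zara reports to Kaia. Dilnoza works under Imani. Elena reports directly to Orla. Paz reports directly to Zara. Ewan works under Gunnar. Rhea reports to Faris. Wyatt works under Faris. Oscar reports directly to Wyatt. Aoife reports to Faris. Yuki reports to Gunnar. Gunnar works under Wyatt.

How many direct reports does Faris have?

Faris directly manages Peggy, Wyatt, Yolanda, Rhea, Dana, Aoife. That is 6 direct reports.

6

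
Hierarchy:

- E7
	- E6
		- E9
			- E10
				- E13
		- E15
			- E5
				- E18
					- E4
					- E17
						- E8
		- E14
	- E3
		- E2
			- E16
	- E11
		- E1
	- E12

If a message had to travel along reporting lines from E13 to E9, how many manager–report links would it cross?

E13 is in E9's organization: the chain from E13 up to E9 is E13 → E10 → E9, which is 2 links.

2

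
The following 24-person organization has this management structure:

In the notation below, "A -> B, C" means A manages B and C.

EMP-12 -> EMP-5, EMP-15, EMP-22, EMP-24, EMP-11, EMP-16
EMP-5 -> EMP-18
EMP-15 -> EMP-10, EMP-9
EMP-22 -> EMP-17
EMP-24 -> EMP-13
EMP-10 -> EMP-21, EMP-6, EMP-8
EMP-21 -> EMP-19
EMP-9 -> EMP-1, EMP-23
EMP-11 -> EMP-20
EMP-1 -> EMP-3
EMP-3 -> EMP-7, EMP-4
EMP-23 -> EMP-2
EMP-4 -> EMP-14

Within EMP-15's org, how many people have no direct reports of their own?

6

The people in EMP-15's organization with no one reporting to them are EMP-2, EMP-14, EMP-7, EMP-8, EMP-6, EMP-19. That is 6.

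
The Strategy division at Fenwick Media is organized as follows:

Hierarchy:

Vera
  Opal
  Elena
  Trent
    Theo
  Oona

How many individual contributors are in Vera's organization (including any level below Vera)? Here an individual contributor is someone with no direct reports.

4

The people in Vera's organization with no one reporting to them are Oona, Theo, Elena, Opal. That is 4.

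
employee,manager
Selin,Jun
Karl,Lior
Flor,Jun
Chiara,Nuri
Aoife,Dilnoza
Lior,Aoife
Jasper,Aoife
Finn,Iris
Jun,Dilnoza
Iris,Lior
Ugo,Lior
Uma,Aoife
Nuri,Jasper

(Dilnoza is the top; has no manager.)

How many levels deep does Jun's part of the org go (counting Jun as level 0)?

The longest chain under Jun runs Jun → Flor, which is 1 level below Jun.

1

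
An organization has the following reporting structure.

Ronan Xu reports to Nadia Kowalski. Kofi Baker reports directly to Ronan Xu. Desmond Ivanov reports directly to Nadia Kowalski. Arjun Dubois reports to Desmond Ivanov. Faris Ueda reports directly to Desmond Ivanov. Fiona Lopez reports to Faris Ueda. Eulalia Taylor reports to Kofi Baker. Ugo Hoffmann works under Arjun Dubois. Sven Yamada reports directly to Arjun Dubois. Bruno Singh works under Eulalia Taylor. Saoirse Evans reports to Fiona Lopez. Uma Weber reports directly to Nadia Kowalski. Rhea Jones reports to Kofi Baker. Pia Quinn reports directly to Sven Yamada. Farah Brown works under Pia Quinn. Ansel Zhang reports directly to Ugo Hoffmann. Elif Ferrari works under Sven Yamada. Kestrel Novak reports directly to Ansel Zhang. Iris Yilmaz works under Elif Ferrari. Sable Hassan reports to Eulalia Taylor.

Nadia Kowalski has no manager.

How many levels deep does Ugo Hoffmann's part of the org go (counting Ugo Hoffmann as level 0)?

2

The longest chain under Ugo Hoffmann runs Ugo Hoffmann → Ansel Zhang → Kestrel Novak, which is 2 levels below Ugo Hoffmann.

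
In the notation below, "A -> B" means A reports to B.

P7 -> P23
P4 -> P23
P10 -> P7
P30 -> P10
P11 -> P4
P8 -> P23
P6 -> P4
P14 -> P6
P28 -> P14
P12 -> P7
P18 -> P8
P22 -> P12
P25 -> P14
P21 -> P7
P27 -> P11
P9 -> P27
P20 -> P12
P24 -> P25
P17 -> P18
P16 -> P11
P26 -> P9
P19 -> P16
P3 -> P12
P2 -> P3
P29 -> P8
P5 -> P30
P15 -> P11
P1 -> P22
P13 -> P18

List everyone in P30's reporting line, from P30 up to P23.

P30 -> P10 -> P7 -> P23

P30 reports to P10. P10 reports to P7. P7 reports to P23. P23 is at the top.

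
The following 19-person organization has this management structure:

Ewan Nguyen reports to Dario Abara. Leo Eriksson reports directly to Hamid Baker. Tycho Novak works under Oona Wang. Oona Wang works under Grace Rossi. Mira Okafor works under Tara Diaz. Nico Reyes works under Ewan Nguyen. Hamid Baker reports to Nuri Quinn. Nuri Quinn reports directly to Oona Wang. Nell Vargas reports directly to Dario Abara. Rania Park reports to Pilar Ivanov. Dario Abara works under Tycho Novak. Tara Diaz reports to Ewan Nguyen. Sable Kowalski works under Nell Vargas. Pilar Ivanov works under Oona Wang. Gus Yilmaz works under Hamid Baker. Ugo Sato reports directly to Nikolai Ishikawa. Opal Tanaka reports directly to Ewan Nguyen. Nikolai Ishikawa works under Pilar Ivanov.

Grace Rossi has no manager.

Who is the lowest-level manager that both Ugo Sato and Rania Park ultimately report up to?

Pilar Ivanov

Ugo Sato's chain of managers is Nikolai Ishikawa, Pilar Ivanov, Oona Wang, Grace Rossi. Rania Park's chain of managers is Pilar Ivanov, Oona Wang, Grace Rossi. The first manager that appears in both chains is Pilar Ivanov.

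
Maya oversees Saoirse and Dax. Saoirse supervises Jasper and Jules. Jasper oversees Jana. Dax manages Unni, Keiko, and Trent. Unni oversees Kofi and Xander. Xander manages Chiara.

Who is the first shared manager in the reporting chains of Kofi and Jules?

Kofi's chain of managers is Unni, Dax, Maya. Jules's chain of managers is Saoirse, Maya. The first manager that appears in both chains is Maya.

Maya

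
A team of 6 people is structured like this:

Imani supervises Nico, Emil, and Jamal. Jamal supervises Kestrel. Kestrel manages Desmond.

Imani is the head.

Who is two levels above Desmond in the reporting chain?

Jamal

Desmond reports to Kestrel, and Kestrel reports to Jamal. So Desmond's skip-level manager is Jamal.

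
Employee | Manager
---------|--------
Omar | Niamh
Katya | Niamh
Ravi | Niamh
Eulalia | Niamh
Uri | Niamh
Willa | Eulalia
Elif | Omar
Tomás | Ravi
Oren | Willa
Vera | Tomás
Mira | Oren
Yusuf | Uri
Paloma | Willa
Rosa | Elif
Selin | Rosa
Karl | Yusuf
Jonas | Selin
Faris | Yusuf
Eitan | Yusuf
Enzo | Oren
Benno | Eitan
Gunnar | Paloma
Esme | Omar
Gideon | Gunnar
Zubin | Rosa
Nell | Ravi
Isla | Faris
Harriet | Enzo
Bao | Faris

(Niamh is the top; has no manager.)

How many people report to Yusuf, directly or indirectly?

Yusuf directly manages Karl, Faris, Eitan. Karl has no reports. Under Faris: Bao, Isla (2). Under Eitan: Benno (1). So Yusuf's organization is 3 direct reports plus everyone under them: 1 + 3 + 2 = 6.

6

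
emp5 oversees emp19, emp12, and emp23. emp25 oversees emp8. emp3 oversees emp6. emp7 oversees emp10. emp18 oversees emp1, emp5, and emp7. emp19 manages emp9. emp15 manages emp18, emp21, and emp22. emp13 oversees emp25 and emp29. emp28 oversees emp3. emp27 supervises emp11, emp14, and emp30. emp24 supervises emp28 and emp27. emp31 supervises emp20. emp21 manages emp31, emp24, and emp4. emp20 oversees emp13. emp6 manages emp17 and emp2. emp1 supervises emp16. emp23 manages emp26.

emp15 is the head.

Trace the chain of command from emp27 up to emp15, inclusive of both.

emp27 reports to emp24. emp24 reports to emp21. emp21 reports to emp15. emp15 is at the top.

emp27 -> emp24 -> emp21 -> emp15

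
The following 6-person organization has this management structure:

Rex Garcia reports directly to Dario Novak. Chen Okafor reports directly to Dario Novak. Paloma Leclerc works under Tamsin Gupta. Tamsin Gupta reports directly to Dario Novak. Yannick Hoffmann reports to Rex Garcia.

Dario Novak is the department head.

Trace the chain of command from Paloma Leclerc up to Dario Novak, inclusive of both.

Paloma Leclerc reports to Tamsin Gupta. Tamsin Gupta reports to Dario Novak. Dario Novak is at the top.

Paloma Leclerc -> Tamsin Gupta -> Dario Novak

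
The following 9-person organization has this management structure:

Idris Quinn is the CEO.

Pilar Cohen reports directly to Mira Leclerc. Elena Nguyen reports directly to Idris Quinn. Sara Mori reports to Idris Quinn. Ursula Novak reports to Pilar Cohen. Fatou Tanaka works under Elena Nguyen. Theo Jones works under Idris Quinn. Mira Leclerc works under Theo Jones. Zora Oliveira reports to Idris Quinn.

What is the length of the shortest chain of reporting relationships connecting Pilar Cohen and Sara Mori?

Pilar Cohen is 3 levels below Idris Quinn, and Sara Mori is 1 level below Idris Quinn (their lowest common manager). The shortest path runs up from Pilar Cohen to Idris Quinn and back down to Sara Mori: 3 + 1 = 4 links.

4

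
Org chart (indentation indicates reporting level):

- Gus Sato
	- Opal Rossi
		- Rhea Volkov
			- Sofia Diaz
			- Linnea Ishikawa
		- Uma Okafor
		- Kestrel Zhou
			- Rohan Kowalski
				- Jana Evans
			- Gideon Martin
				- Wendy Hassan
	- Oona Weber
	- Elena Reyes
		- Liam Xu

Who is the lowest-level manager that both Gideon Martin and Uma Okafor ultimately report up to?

Gideon Martin's chain of managers is Kestrel Zhou, Opal Rossi, Gus Sato. Uma Okafor's chain of managers is Opal Rossi, Gus Sato. The first manager that appears in both chains is Opal Rossi.

Opal Rossi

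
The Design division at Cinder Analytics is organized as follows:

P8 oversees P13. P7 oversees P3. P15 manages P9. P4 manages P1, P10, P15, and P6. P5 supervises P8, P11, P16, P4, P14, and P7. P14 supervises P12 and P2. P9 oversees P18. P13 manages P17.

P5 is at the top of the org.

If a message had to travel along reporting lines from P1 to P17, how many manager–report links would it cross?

P1 is 2 levels below P5, and P17 is 3 levels below P5 (their lowest common manager). The shortest path runs up from P1 to P5 and back down to P17: 2 + 3 = 5 links.

5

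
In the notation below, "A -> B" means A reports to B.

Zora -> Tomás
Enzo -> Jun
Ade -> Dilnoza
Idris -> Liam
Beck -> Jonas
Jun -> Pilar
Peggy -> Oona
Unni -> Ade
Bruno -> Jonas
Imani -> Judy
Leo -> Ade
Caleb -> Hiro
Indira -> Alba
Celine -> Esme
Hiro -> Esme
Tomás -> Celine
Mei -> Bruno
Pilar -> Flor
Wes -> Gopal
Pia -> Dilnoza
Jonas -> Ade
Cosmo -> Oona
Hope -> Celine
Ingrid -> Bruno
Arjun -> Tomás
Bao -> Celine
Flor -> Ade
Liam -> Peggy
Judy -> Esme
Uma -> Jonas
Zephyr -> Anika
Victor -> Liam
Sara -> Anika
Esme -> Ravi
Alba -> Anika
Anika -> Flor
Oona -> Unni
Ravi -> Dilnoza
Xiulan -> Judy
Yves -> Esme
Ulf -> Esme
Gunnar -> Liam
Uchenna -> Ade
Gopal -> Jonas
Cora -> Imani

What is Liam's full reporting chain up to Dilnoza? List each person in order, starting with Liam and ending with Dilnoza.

Liam -> Peggy -> Oona -> Unni -> Ade -> Dilnoza

Liam reports to Peggy. Peggy reports to Oona. Oona reports to Unni. Unni reports to Ade. Ade reports to Dilnoza. Dilnoza is at the top.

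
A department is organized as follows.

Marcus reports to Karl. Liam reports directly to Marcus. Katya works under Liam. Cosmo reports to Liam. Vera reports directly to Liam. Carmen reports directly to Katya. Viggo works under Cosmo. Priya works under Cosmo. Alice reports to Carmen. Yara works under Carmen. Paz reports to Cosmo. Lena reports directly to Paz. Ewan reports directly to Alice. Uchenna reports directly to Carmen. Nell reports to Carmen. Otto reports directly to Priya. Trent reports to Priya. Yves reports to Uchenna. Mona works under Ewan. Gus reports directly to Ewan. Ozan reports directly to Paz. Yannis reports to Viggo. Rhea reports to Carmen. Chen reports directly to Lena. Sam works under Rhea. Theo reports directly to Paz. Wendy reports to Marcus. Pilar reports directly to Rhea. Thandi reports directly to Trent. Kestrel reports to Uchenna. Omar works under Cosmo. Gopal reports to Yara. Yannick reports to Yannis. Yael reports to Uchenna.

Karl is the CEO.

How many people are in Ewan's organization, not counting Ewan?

Ewan directly manages Mona, Gus. Mona has no reports. Gus has no reports. So Ewan's organization is 2 direct reports plus everyone under them: 1 + 1 = 2.

2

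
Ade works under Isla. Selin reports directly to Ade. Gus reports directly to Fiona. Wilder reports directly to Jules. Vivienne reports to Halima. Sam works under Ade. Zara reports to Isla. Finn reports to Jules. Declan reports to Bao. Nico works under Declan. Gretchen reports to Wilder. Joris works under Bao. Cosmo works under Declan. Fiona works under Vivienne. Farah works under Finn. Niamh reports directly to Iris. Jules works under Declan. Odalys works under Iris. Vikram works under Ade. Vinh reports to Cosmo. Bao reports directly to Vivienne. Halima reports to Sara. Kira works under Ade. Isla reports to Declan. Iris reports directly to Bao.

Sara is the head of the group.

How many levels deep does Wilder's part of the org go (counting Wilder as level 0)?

1

The longest chain under Wilder runs Wilder → Gretchen, which is 1 level below Wilder.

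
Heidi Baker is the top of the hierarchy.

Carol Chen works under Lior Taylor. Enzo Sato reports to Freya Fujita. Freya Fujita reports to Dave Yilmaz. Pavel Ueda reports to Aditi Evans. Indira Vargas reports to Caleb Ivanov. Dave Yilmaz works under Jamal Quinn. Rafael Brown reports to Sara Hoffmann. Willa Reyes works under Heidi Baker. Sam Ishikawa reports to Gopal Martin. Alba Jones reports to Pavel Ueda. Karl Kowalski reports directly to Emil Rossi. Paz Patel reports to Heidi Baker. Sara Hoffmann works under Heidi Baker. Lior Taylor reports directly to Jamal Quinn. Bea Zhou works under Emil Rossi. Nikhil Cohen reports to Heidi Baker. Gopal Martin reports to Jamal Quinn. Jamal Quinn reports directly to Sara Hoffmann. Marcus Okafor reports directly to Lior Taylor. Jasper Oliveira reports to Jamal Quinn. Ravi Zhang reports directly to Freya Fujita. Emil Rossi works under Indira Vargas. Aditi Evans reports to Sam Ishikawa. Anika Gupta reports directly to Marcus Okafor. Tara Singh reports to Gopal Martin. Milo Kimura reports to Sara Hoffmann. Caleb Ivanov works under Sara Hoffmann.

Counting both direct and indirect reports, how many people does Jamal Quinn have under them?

15

Jamal Quinn directly manages Jasper Oliveira, Dave Yilmaz, Gopal Martin, Lior Taylor. Jasper Oliveira has no reports. Under Dave Yilmaz: Freya Fujita, Enzo Sato, Ravi Zhang (3). Under Gopal Martin: Tara Singh, Sam Ishikawa, Aditi Evans, Pavel Ueda, Alba Jones (5). Under Lior Taylor: Carol Chen, Marcus Okafor, Anika Gupta (3). So Jamal Quinn's organization is 4 direct reports plus everyone under them: 1 + 4 + 6 + 4 = 15.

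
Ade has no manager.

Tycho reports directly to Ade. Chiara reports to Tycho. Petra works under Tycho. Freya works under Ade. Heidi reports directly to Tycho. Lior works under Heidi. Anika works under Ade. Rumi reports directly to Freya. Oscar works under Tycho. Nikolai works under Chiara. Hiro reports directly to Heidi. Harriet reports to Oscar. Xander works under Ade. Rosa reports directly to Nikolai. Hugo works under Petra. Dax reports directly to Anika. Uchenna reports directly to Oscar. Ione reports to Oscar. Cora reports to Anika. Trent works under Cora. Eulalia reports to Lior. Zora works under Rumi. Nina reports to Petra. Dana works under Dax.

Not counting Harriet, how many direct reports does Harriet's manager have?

2

Harriet reports to Oscar. Oscar's other direct reports are Uchenna, Ione — 2 peers.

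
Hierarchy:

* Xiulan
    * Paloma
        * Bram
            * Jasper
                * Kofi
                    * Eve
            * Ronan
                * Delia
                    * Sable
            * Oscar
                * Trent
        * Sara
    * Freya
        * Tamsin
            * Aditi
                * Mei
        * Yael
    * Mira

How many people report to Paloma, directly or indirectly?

10

Paloma directly manages Bram, Sara. Under Bram: Oscar, Trent, Ronan, Delia, Sable, Jasper, Kofi, Eve (8). Sara has no reports. So Paloma's organization is 2 direct reports plus everyone under them: 9 + 1 = 10.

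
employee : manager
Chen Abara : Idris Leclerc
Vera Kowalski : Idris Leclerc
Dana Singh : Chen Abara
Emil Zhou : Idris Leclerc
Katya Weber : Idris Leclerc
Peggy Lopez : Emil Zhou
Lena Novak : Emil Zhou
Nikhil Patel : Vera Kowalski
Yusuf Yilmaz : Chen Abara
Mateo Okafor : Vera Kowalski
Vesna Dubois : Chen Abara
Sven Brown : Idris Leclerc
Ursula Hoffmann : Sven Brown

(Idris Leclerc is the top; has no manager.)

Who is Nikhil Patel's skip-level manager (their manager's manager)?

Nikhil Patel reports to Vera Kowalski, and Vera Kowalski reports to Idris Leclerc. So Nikhil Patel's skip-level manager is Idris Leclerc.

Idris Leclerc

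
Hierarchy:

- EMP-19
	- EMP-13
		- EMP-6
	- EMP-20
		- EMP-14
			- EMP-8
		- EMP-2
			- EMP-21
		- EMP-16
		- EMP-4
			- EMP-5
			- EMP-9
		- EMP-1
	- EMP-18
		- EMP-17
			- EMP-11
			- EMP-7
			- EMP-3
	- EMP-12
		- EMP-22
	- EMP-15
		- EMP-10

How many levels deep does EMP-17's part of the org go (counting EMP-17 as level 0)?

The longest chain under EMP-17 runs EMP-17 → EMP-3, which is 1 level below EMP-17.

1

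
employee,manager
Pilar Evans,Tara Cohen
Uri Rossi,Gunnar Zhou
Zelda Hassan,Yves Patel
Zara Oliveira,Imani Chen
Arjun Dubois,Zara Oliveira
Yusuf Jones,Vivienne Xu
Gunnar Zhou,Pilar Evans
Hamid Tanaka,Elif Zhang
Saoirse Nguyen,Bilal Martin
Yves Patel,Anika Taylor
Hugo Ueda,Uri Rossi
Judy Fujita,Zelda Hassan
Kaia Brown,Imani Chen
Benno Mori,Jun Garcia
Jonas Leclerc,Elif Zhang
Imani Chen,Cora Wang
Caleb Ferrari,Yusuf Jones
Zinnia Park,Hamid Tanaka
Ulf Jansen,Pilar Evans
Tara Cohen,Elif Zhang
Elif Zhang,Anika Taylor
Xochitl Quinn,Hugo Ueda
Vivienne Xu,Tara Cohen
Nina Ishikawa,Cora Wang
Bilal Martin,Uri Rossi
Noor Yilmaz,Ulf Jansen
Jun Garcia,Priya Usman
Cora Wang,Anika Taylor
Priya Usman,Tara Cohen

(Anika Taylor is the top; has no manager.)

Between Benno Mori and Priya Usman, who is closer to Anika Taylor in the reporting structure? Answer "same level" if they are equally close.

Priya Usman

Benno Mori is 5 levels below Anika Taylor; Priya Usman is 3. Priya Usman is higher.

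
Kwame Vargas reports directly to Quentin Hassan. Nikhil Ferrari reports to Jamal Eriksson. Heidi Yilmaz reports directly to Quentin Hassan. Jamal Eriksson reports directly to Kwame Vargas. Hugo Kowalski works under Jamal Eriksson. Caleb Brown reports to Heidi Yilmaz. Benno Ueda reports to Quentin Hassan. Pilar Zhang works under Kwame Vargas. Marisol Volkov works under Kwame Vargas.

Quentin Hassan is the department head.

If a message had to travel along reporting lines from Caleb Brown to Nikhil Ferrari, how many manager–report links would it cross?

Caleb Brown is 2 levels below Quentin Hassan, and Nikhil Ferrari is 3 levels below Quentin Hassan (their lowest common manager). The shortest path runs up from Caleb Brown to Quentin Hassan and back down to Nikhil Ferrari: 2 + 3 = 5 links.

5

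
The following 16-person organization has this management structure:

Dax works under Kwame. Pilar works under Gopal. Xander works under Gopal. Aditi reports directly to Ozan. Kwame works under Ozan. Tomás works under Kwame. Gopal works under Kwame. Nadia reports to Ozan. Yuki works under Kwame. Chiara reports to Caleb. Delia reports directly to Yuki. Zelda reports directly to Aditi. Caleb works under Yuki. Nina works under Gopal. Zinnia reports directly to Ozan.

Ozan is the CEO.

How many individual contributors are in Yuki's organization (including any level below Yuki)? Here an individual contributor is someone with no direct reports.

The people in Yuki's organization with no one reporting to them are Chiara, Delia. That is 2.

2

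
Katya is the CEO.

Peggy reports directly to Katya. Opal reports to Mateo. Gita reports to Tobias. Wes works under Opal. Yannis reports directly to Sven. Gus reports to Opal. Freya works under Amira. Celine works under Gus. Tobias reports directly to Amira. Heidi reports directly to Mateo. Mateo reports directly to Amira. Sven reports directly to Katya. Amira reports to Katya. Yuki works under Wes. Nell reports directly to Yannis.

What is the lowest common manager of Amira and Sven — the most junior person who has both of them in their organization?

Amira's chain of managers is Katya. Sven's chain of managers is Katya. The first manager that appears in both chains is Katya.

Katya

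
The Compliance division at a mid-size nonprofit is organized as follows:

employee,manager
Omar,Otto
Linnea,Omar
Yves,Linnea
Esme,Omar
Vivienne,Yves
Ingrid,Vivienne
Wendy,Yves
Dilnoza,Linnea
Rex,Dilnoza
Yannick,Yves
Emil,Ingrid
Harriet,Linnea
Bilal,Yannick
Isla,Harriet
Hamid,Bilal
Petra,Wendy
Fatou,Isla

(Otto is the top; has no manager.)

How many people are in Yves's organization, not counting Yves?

8

Yves directly manages Vivienne, Wendy, Yannick. Under Vivienne: Ingrid, Emil (2). Under Wendy: Petra (1). Under Yannick: Bilal, Hamid (2). So Yves's organization is 3 direct reports plus everyone under them: 3 + 2 + 3 = 8.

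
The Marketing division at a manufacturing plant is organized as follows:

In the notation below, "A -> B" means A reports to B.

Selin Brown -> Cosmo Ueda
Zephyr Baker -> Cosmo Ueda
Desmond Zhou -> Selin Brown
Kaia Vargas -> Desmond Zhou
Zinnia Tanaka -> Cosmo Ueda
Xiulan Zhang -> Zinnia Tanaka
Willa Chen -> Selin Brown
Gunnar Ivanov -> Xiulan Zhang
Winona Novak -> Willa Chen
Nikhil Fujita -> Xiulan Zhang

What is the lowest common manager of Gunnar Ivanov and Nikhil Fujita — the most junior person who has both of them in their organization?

Xiulan Zhang

Gunnar Ivanov's chain of managers is Xiulan Zhang, Zinnia Tanaka, Cosmo Ueda. Nikhil Fujita's chain of managers is Xiulan Zhang, Zinnia Tanaka, Cosmo Ueda. The first manager that appears in both chains is Xiulan Zhang.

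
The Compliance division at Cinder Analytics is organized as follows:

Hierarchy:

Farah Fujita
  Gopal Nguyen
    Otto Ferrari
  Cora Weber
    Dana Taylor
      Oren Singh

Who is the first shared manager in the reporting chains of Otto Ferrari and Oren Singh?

Farah Fujita

Otto Ferrari's chain of managers is Gopal Nguyen, Farah Fujita. Oren Singh's chain of managers is Dana Taylor, Cora Weber, Farah Fujita. The first manager that appears in both chains is Farah Fujita.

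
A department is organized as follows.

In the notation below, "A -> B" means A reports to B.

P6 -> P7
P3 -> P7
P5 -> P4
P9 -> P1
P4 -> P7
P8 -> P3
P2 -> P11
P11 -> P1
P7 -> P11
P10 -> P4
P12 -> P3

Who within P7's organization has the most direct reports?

P7

Direct-report counts within P7's organization: P7 has 3; P4 has 2; P3 has 2. The largest is 3, held by P7.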